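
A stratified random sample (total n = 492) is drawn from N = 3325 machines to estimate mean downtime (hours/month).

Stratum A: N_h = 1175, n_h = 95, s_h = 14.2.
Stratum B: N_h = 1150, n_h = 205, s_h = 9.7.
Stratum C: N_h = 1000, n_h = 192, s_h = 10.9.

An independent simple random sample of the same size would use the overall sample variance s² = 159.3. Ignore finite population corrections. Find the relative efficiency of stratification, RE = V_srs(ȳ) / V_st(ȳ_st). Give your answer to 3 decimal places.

RE ≈ 0.861

V̂(ȳ_st) = Σ W_h² s_h²/n_h, with W_h = N_h/N and N = 3325:
  stratum A: (1175/3325)²·14.2²/95 = 0.265061
  stratum B: (1150/3325)²·9.7²/205 = 0.0549037
  stratum C: (1000/3325)²·10.9²/192 = 0.0559717
V_st = 0.375936
V_srs = s²/n = 159.3/492 = 0.32378
Relative efficiency = V_srs / V_st = 0.32378/0.375936 = 0.8613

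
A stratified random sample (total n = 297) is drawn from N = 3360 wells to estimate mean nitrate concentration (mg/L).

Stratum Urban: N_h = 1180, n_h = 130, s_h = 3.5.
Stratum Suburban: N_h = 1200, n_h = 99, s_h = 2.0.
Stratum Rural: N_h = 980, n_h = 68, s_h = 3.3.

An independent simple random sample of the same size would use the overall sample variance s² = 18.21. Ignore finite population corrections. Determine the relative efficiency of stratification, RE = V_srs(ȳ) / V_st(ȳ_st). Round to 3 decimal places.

V̂(ȳ_st) = Σ W_h² s_h²/n_h, with W_h = N_h/N and N = 3360:
  stratum Urban: (1180/3360)²·3.5²/130 = 0.0116219
  stratum Suburban: (1200/3360)²·2.0²/99 = 0.00515358
  stratum Rural: (980/3360)²·3.3²/68 = 0.0136236
V_st = 0.0303991
V_srs = s²/n = 18.21/297 = 0.0613131
Relative efficiency = V_srs / V_st = 0.0613131/0.0303991 = 2.0169

RE ≈ 2.017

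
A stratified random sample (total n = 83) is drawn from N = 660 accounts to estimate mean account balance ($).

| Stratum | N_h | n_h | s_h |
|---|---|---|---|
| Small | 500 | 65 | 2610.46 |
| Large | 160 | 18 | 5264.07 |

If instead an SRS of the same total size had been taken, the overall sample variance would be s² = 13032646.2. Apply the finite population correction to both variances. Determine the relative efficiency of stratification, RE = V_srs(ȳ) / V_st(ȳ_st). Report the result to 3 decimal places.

V̂(ȳ_st) = Σ W_h² (1 − n_h/N_h) s_h²/n_h, with W_h = N_h/N and N = 660:
  stratum Small: (500/660)²·(1 − 65/500)·2610.46²/65 = 52347
  stratum Large: (160/660)²·(1 − 18/160)·5264.07²/18 = 80295.5
V_st = 132643
V_srs = (1 − 83/660)·13032646.2/83 = 137273
Relative efficiency = V_srs / V_st = 137273/132643 = 1.0349

RE ≈ 1.035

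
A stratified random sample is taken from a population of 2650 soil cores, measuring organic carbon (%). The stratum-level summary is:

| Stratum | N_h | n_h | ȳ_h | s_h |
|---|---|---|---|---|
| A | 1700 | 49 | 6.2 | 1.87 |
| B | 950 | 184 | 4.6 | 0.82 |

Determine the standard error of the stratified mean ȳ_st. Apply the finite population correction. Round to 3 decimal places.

V̂(ȳ_st) = Σ W_h² (1 − n_h/N_h) s_h²/n_h, with W_h = N_h/N and N = 2650:
  stratum A: (1700/2650)²·(1 − 49/1700)·1.87²/49 = 0.0285227
  stratum B: (950/2650)²·(1 − 184/950)·0.82²/184 = 0.000378678
V̂(ȳ_st) = 0.0289014
SE(ȳ_st) = √0.0289014 = 0.170004

SE(ȳ_st) ≈ 0.170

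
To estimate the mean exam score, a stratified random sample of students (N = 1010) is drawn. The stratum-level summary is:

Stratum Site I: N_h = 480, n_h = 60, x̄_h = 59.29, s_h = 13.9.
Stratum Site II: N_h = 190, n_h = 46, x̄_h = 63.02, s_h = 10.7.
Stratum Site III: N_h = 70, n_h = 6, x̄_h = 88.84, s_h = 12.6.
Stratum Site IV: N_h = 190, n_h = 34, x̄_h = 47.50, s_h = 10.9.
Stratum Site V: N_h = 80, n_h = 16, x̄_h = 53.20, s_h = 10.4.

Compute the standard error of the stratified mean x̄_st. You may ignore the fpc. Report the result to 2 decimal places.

SE(x̄_st) ≈ 1.05

V̂(x̄_st) = Σ W_h² s_h²/n_h, with W_h = N_h/N and N = 1010:
  stratum Site I: (480/1010)²·13.9²/60 = 0.727308
  stratum Site II: (190/1010)²·10.7²/46 = 0.0880794
  stratum Site III: (70/1010)²·12.6²/6 = 0.127099
  stratum Site IV: (190/1010)²·10.9²/34 = 0.123663
  stratum Site V: (80/1010)²·10.4²/16 = 0.0424115
V̂(x̄_st) = 1.10856
SE(x̄_st) = √1.10856 = 1.05288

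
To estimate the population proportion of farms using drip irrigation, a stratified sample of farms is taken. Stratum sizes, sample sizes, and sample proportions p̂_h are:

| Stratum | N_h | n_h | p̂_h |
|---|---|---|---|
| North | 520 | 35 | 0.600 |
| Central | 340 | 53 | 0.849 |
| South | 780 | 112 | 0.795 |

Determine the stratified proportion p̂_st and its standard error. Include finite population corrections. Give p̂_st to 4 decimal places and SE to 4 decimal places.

p̂_st ≈ 0.7444, SE ≈ 0.0322

N = 1640; stratum weights W_h = N_h/N.
p̂_st = Σ W_h p̂_h = (520·0.600 + 340·0.849 + 780·0.795)/1640 = 0.74437
V̂(p̂_st) = Σ W_h² (1 − n_h/N_h) p̂_h(1−p̂_h)/(n_h−1):
  stratum North: (520/1640)²·(1 − 35/520)·0.600·0.400/34 = 0.000661896
  stratum Central: (340/1640)²·(1 − 53/340)·0.849·0.151/52 = 8.94447e-05
  stratum South: (780/1640)²·(1 − 112/780)·0.795·0.205/111 = 0.000284434
V̂(p̂_st) = 0.00103577; SE = √V̂ = 0.0321835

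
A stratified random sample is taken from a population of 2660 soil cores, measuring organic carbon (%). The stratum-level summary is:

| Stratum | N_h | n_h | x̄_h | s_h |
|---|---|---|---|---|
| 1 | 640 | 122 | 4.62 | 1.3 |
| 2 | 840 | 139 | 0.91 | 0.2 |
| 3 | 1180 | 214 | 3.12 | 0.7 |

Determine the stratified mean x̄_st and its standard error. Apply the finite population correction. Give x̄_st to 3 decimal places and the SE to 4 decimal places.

x̄_st ≈ 2.783, SE ≈ 0.0323

x̄_st = Σ W_h x̄_h = (640·4.62 + 840·0.91 + 1180·3.12)/2660 = 2.78301
V̂(x̄_st) = Σ W_h² (1 − n_h/N_h) s_h²/n_h, with W_h = N_h/N and N = 2660:
  stratum 1: (640/2660)²·(1 − 122/640)·1.3²/122 = 0.000649043
  stratum 2: (840/2660)²·(1 − 139/840)·0.2²/139 = 2.39485e-05
  stratum 3: (1180/2660)²·(1 − 214/1180)·0.7²/214 = 0.000368874
V̂(x̄_st) = 0.00104187
SE(x̄_st) = √0.00104187 = 0.0322779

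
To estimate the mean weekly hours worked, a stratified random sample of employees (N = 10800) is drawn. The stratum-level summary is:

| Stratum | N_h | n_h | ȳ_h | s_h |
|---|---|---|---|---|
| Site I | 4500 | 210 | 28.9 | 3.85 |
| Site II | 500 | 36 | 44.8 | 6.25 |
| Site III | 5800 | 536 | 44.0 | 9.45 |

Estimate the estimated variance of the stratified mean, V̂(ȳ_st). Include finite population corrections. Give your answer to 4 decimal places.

V̂(ȳ_st) ≈ 0.0575

V̂(ȳ_st) = Σ W_h² (1 − n_h/N_h) s_h²/n_h, with W_h = N_h/N and N = 10800:
  stratum Site I: (4500/10800)²·(1 − 210/4500)·3.85²/210 = 0.0116822
  stratum Site II: (500/10800)²·(1 − 36/500)·6.25²/36 = 0.00215823
  stratum Site III: (5800/10800)²·(1 − 536/5800)·9.45²/536 = 0.0436109
V̂(ȳ_st) = 0.0574513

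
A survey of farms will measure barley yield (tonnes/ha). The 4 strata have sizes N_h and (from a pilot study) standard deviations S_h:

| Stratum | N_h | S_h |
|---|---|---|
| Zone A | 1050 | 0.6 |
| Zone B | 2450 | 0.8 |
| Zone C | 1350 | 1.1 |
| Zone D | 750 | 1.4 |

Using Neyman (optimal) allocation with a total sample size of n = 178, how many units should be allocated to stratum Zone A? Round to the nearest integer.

Neyman allocation: n_h = n · N_h S_h / Σ N_i S_i, with n = 178.
  stratum Zone A: N_h·S_h = 1050·0.6 = 630.00
  stratum Zone B: N_h·S_h = 2450·0.8 = 1960.00
  stratum Zone C: N_h·S_h = 1350·1.1 = 1485.00
  stratum Zone D: N_h·S_h = 750·1.4 = 1050.00
Σ N_h S_h = 5125.00
n for stratum Zone A = 178·630.00/5125.00 = 21.881 → 22

22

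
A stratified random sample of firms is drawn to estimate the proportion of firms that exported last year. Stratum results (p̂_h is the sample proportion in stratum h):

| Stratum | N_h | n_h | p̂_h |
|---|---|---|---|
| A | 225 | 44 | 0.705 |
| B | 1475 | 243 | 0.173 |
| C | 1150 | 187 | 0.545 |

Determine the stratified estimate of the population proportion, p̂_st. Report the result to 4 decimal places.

p̂_st ≈ 0.3651

N = 2850; stratum weights W_h = N_h/N.
p̂_st = Σ W_h p̂_h = (225·0.705 + 1475·0.173 + 1150·0.545)/2850 = 0.36511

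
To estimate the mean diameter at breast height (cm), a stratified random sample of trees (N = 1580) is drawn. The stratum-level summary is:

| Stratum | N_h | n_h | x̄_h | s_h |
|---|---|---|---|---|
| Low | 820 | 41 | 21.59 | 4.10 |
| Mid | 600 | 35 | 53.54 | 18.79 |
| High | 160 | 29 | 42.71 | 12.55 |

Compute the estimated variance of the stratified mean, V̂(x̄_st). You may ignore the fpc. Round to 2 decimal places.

V̂(x̄_st) = Σ W_h² s_h²/n_h, with W_h = N_h/N and N = 1580:
  stratum Low: (820/1580)²·4.10²/41 = 0.110433
  stratum Mid: (600/1580)²·18.79²/35 = 1.4547
  stratum High: (160/1580)²·12.55²/29 = 0.0556949
V̂(x̄_st) = 1.62083

V̂(x̄_st) ≈ 1.62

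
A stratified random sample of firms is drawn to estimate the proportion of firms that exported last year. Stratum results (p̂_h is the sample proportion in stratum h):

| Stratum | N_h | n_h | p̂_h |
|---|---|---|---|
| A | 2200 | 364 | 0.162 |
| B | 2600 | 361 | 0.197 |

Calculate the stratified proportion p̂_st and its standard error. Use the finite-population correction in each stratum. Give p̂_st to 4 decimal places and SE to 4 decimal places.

N = 4800; stratum weights W_h = N_h/N.
p̂_st = Σ W_h p̂_h = (2200·0.162 + 2600·0.197)/4800 = 0.18096
V̂(p̂_st) = Σ W_h² (1 − n_h/N_h) p̂_h(1−p̂_h)/(n_h−1):
  stratum A: (2200/4800)²·(1 − 364/2200)·0.162·0.838/363 = 6.5564e-05
  stratum B: (2600/4800)²·(1 − 361/2600)·0.197·0.803/360 = 0.000111026
V̂(p̂_st) = 0.00017659; SE = √V̂ = 0.0132887

p̂_st ≈ 0.1810, SE ≈ 0.0133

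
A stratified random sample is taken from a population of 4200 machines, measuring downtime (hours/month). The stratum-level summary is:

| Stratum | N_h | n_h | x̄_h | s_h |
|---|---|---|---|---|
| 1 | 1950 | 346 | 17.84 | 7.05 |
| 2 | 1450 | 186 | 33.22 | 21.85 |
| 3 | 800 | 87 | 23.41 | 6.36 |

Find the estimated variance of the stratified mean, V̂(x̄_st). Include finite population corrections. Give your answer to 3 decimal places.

V̂(x̄_st) ≈ 0.307

V̂(x̄_st) = Σ W_h² (1 − n_h/N_h) s_h²/n_h, with W_h = N_h/N and N = 4200:
  stratum 1: (1950/4200)²·(1 − 346/1950)·7.05²/346 = 0.0254708
  stratum 2: (1450/4200)²·(1 − 186/1450)·21.85²/186 = 0.26669
  stratum 3: (800/4200)²·(1 − 87/800)·6.36²/87 = 0.015034
V̂(x̄_st) = 0.307195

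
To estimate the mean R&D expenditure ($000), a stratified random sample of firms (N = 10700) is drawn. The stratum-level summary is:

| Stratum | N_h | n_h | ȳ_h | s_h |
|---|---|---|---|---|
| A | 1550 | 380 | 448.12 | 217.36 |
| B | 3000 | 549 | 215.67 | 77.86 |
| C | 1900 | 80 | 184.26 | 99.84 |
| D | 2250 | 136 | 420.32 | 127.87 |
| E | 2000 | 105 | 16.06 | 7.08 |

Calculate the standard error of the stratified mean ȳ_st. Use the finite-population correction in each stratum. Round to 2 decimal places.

SE(ȳ_st) ≈ 3.38

V̂(ȳ_st) = Σ W_h² (1 − n_h/N_h) s_h²/n_h, with W_h = N_h/N and N = 10700:
  stratum A: (1550/10700)²·(1 − 380/1550)·217.36²/380 = 1.96936
  stratum B: (3000/10700)²·(1 − 549/3000)·77.86²/549 = 0.709175
  stratum C: (1900/10700)²·(1 − 80/1900)·99.84²/80 = 3.76337
  stratum D: (2250/10700)²·(1 − 136/2250)·127.87²/136 = 4.9948
  stratum E: (2000/10700)²·(1 − 105/2000)·7.08²/105 = 0.0158033
V̂(ȳ_st) = 11.4525
SE(ȳ_st) = √11.4525 = 3.38416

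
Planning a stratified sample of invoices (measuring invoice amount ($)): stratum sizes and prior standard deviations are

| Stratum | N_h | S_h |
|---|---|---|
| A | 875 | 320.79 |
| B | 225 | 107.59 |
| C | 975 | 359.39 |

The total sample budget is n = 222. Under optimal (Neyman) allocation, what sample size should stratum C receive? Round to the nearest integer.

119

Neyman allocation: n_h = n · N_h S_h / Σ N_i S_i, with n = 222.
  stratum A: N_h·S_h = 875·320.79 = 280691.25
  stratum B: N_h·S_h = 225·107.59 = 24207.75
  stratum C: N_h·S_h = 975·359.39 = 350405.25
Σ N_h S_h = 655304.25
n for stratum C = 222·350405.25/655304.25 = 118.708 → 119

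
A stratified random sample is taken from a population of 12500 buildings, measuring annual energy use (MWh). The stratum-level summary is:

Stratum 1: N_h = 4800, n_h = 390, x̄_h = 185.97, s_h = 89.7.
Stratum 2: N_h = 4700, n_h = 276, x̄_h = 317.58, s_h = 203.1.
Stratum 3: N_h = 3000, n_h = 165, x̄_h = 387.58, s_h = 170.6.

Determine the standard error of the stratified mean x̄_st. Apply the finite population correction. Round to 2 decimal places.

SE(x̄_st) ≈ 5.68

V̂(x̄_st) = Σ W_h² (1 − n_h/N_h) s_h²/n_h, with W_h = N_h/N and N = 12500:
  stratum 1: (4800/12500)²·(1 − 390/4800)·89.7²/390 = 2.79499
  stratum 2: (4700/12500)²·(1 − 276/4700)·203.1²/276 = 19.8886
  stratum 3: (3000/12500)²·(1 − 165/3000)·170.6²/165 = 9.60126
V̂(x̄_st) = 32.2848
SE(x̄_st) = √32.2848 = 5.68197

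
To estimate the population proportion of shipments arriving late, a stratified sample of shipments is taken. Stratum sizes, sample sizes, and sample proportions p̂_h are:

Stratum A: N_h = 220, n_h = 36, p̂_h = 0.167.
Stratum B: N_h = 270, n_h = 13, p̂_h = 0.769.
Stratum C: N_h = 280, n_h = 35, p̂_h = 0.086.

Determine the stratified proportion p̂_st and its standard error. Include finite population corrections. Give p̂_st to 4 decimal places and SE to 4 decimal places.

N = 770; stratum weights W_h = N_h/N.
p̂_st = Σ W_h p̂_h = (220·0.167 + 270·0.769 + 280·0.086)/770 = 0.34864
V̂(p̂_st) = Σ W_h² (1 − n_h/N_h) p̂_h(1−p̂_h)/(n_h−1):
  stratum A: (220/770)²·(1 − 36/220)·0.167·0.833/35 = 0.000271364
  stratum B: (270/770)²·(1 − 13/270)·0.769·0.231/12 = 0.0017325
  stratum C: (280/770)²·(1 − 35/280)·0.086·0.914/34 = 0.000267491
V̂(p̂_st) = 0.00227135; SE = √V̂ = 0.0476587

p̂_st ≈ 0.3486, SE ≈ 0.0477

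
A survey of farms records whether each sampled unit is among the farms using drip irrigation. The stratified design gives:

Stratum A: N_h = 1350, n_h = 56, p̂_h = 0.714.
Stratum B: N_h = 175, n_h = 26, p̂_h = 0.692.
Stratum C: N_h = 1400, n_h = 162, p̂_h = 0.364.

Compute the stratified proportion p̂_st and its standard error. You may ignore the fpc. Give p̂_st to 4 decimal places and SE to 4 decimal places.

N = 2925; stratum weights W_h = N_h/N.
p̂_st = Σ W_h p̂_h = (1350·0.714 + 175·0.692 + 1400·0.364)/2925 = 0.54516
V̂(p̂_st) = Σ W_h² p̂_h(1−p̂_h)/(n_h−1):
  stratum A: (1350/2925)²·0.714·0.286/55 = 0.000790892
  stratum B: (175/2925)²·0.692·0.308/25 = 3.0517e-05
  stratum C: (1400/2925)²·0.364·0.636/161 = 0.00032941
V̂(p̂_st) = 0.00115082; SE = √V̂ = 0.0339237

p̂_st ≈ 0.5452, SE ≈ 0.0339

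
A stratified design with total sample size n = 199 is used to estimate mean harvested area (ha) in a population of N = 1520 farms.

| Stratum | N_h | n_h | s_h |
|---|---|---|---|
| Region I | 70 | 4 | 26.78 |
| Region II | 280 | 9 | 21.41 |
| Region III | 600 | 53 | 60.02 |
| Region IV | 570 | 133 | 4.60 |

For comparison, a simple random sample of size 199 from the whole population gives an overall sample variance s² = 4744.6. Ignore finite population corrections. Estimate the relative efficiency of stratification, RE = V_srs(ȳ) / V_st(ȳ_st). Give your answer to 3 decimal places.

RE ≈ 1.874

V̂(ȳ_st) = Σ W_h² s_h²/n_h, with W_h = N_h/N and N = 1520:
  stratum Region I: (70/1520)²·26.78²/4 = 0.380251
  stratum Region II: (280/1520)²·21.41²/9 = 1.7283
  stratum Region III: (600/1520)²·60.02²/53 = 10.5909
  stratum Region IV: (570/1520)²·4.60²/133 = 0.0223731
V_st = 12.7218
V_srs = s²/n = 4744.6/199 = 23.8422
Relative efficiency = V_srs / V_st = 23.8422/12.7218 = 1.8741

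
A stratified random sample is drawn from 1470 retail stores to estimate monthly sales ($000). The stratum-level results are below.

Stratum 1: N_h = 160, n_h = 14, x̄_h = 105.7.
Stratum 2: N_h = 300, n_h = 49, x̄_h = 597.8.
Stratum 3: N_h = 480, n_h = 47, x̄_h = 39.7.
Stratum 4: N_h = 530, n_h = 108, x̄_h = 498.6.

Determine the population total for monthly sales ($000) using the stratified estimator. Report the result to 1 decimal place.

τ̂_st ≈ 479566.0

τ̂_st = Σ N_h x̄_h = 160·105.7 + 300·597.8 + 480·39.7 + 530·498.6 = 479566.0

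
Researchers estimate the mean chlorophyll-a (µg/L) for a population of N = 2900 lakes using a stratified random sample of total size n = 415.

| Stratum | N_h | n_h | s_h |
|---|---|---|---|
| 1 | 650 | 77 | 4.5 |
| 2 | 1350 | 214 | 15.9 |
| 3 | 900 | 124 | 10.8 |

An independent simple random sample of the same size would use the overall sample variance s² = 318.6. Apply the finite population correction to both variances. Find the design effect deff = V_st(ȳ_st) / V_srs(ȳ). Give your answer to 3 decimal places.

V̂(ȳ_st) = Σ W_h² (1 − n_h/N_h) s_h²/n_h, with W_h = N_h/N and N = 2900:
  stratum 1: (650/2900)²·(1 − 77/650)·4.5²/77 = 0.0116468
  stratum 2: (1350/2900)²·(1 − 214/1350)·15.9²/214 = 0.215425
  stratum 3: (900/2900)²·(1 − 124/900)·10.8²/124 = 0.0781149
V_st = 0.305187
V_srs = (1 − 415/2900)·318.6/415 = 0.657849
deff = V_st / V_srs = 0.305187/0.657849 = 0.4639

deff ≈ 0.464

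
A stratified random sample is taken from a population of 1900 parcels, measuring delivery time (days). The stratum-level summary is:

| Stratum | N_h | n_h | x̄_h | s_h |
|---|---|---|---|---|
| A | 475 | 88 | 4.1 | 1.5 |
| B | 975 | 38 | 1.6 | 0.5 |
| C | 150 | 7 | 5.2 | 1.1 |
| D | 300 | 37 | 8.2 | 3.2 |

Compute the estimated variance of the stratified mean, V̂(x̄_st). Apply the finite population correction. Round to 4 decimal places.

V̂(x̄_st) = Σ W_h² (1 − n_h/N_h) s_h²/n_h, with W_h = N_h/N and N = 1900:
  stratum A: (475/1900)²·(1 − 88/475)·1.5²/88 = 0.00130196
  stratum B: (975/1900)²·(1 − 38/975)·0.5²/38 = 0.00166492
  stratum C: (150/1900)²·(1 − 7/150)·1.1²/7 = 0.00102709
  stratum D: (300/1900)²·(1 − 37/300)·3.2²/37 = 0.00604878
V̂(x̄_st) = 0.0100427

V̂(x̄_st) ≈ 0.0100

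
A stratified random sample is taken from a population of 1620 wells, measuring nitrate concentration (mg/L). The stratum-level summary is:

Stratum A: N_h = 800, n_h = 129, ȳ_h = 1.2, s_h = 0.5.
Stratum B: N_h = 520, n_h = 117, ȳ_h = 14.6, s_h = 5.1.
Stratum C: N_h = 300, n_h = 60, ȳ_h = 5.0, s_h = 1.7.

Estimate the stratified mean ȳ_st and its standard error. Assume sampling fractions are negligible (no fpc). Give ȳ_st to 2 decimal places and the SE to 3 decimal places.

ȳ_st ≈ 6.20, SE ≈ 0.158

ȳ_st = Σ W_h ȳ_h = (800·1.2 + 520·14.6 + 300·5.0)/1620 = 6.20494
V̂(ȳ_st) = Σ W_h² s_h²/n_h, with W_h = N_h/N and N = 1620:
  stratum A: (800/1620)²·0.5²/129 = 0.000472607
  stratum B: (520/1620)²·5.1²/117 = 0.022905
  stratum C: (300/1620)²·1.7²/60 = 0.00165181
V̂(ȳ_st) = 0.0250295
SE(ȳ_st) = √0.0250295 = 0.158207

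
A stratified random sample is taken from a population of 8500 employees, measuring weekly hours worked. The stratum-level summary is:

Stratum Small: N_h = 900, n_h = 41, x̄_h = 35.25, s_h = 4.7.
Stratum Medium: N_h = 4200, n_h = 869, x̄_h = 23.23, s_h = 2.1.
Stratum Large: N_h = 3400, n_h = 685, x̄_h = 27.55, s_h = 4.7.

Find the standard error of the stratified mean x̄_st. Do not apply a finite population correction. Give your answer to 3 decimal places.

V̂(x̄_st) = Σ W_h² s_h²/n_h, with W_h = N_h/N and N = 8500:
  stratum Small: (900/8500)²·4.7²/41 = 0.00604031
  stratum Medium: (4200/8500)²·2.1²/869 = 0.00123902
  stratum Large: (3400/8500)²·4.7²/685 = 0.00515971
V̂(x̄_st) = 0.012439
SE(x̄_st) = √0.012439 = 0.11153

SE(x̄_st) ≈ 0.112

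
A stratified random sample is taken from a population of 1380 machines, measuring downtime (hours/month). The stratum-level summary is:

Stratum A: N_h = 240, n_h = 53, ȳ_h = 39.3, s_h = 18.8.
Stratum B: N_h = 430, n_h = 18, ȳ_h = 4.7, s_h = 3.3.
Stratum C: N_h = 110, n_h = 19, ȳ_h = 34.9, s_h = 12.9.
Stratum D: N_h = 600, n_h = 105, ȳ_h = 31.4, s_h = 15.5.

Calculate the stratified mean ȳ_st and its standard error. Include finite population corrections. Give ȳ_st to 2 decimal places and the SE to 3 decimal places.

ȳ_st = Σ W_h ȳ_h = (240·39.3 + 430·4.7 + 110·34.9 + 600·31.4)/1380 = 24.73333
V̂(ȳ_st) = Σ W_h² (1 − n_h/N_h) s_h²/n_h, with W_h = N_h/N and N = 1380:
  stratum A: (240/1380)²·(1 − 53/240)·18.8²/53 = 0.157157
  stratum B: (430/1380)²·(1 − 18/430)·3.3²/18 = 0.0562811
  stratum C: (110/1380)²·(1 − 19/110)·12.9²/19 = 0.0460364
  stratum D: (600/1380)²·(1 − 105/600)·15.5²/105 = 0.356839
V̂(ȳ_st) = 0.616314
SE(ȳ_st) = √0.616314 = 0.785057

ȳ_st ≈ 24.73, SE ≈ 0.785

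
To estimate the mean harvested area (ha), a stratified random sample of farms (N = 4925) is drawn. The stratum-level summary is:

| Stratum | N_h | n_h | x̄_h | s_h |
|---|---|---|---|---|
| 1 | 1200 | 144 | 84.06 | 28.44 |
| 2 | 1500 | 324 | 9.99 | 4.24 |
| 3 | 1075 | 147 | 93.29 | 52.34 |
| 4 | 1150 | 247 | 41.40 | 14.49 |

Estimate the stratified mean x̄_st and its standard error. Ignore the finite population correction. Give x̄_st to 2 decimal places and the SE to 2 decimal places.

x̄_st = Σ W_h x̄_h = (1200·84.06 + 1500·9.99 + 1075·93.29 + 1150·41.40)/4925 = 53.55406
V̂(x̄_st) = Σ W_h² s_h²/n_h, with W_h = N_h/N and N = 4925:
  stratum 1: (1200/4925)²·28.44²/144 = 0.333462
  stratum 2: (1500/4925)²·4.24²/324 = 0.00514703
  stratum 3: (1075/4925)²·52.34²/147 = 0.887881
  stratum 4: (1150/4925)²·14.49²/247 = 0.0463471
V̂(x̄_st) = 1.27284
SE(x̄_st) = √1.27284 = 1.1282

x̄_st ≈ 53.55, SE ≈ 1.13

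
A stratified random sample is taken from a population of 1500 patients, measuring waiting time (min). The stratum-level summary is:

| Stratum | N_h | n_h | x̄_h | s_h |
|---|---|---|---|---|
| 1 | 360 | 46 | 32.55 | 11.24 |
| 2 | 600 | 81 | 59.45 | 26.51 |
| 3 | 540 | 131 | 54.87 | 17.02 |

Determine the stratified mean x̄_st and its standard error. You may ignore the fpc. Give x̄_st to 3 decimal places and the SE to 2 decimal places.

x̄_st ≈ 51.345, SE ≈ 1.35

x̄_st = Σ W_h x̄_h = (360·32.55 + 600·59.45 + 540·54.87)/1500 = 51.34520
V̂(x̄_st) = Σ W_h² s_h²/n_h, with W_h = N_h/N and N = 1500:
  stratum 1: (360/1500)²·11.24²/46 = 0.158197
  stratum 2: (600/1500)²·26.51²/81 = 1.38821
  stratum 3: (540/1500)²·17.02²/131 = 0.286585
V̂(x̄_st) = 1.83299
SE(x̄_st) = √1.83299 = 1.35388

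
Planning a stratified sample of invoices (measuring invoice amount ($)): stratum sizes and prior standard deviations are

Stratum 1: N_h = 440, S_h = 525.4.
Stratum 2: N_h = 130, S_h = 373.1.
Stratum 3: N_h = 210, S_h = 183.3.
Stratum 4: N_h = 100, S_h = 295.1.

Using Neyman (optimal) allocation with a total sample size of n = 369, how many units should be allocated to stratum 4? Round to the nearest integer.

31

Neyman allocation: n_h = n · N_h S_h / Σ N_i S_i, with n = 369.
  stratum 1: N_h·S_h = 440·525.4 = 231176.00
  stratum 2: N_h·S_h = 130·373.1 = 48503.00
  stratum 3: N_h·S_h = 210·183.3 = 38493.00
  stratum 4: N_h·S_h = 100·295.1 = 29510.00
Σ N_h S_h = 347682.00
n for stratum 4 = 369·29510.00/347682.00 = 31.319 → 31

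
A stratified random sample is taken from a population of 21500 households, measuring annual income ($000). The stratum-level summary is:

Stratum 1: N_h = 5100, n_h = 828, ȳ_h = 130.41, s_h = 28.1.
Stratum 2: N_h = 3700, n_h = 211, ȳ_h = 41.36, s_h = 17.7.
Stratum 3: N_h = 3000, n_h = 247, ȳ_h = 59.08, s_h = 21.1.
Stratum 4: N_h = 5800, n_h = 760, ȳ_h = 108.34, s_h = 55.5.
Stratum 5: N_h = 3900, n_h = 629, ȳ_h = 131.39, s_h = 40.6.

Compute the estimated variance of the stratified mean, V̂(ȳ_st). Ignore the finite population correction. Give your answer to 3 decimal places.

V̂(ȳ_st) ≈ 0.514

V̂(ȳ_st) = Σ W_h² s_h²/n_h, with W_h = N_h/N and N = 21500:
  stratum 1: (5100/21500)²·28.1²/828 = 0.0536594
  stratum 2: (3700/21500)²·17.7²/211 = 0.0439735
  stratum 3: (3000/21500)²·21.1²/247 = 0.0350941
  stratum 4: (5800/21500)²·55.5²/760 = 0.294952
  stratum 5: (3900/21500)²·40.6²/629 = 0.0862291
V̂(ȳ_st) = 0.513908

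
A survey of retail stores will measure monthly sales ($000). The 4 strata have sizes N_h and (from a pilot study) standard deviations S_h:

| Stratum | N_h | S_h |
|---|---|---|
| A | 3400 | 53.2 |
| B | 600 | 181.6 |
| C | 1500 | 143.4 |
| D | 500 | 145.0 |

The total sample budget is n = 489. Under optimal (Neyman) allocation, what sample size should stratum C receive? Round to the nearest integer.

Neyman allocation: n_h = n · N_h S_h / Σ N_i S_i, with n = 489.
  stratum A: N_h·S_h = 3400·53.2 = 180880.00
  stratum B: N_h·S_h = 600·181.6 = 108960.00
  stratum C: N_h·S_h = 1500·143.4 = 215100.00
  stratum D: N_h·S_h = 500·145.0 = 72500.00
Σ N_h S_h = 577440.00
n for stratum C = 489·215100.00/577440.00 = 182.156 → 182

182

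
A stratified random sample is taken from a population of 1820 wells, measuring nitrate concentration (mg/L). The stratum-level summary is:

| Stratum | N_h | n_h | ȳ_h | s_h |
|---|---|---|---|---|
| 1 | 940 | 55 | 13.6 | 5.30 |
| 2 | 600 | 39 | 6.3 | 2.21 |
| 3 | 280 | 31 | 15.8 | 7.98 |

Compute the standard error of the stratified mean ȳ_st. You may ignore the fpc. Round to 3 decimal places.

V̂(ȳ_st) = Σ W_h² s_h²/n_h, with W_h = N_h/N and N = 1820:
  stratum 1: (940/1820)²·5.30²/55 = 0.136239
  stratum 2: (600/1820)²·2.21²/39 = 0.0136107
  stratum 3: (280/1820)²·7.98²/31 = 0.0486203
V̂(ȳ_st) = 0.19847
SE(ȳ_st) = √0.19847 = 0.4455

SE(ȳ_st) ≈ 0.445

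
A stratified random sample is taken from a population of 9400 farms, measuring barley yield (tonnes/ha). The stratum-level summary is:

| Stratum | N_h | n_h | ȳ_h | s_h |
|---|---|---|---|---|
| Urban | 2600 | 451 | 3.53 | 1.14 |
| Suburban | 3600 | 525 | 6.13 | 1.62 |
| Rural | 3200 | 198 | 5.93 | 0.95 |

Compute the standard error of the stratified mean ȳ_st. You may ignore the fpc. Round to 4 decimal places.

V̂(ȳ_st) = Σ W_h² s_h²/n_h, with W_h = N_h/N and N = 9400:
  stratum Urban: (2600/9400)²·1.14²/451 = 0.000220457
  stratum Suburban: (3600/9400)²·1.62²/525 = 0.000733196
  stratum Rural: (3200/9400)²·0.95²/198 = 0.000528234
V̂(ȳ_st) = 0.00148189
SE(ȳ_st) = √0.00148189 = 0.0384953

SE(ȳ_st) ≈ 0.0385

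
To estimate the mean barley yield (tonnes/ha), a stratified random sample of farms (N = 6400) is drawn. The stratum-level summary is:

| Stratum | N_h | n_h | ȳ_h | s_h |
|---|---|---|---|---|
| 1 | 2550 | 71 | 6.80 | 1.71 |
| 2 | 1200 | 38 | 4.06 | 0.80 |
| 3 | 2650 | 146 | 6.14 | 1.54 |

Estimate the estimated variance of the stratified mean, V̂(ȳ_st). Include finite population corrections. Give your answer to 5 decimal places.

V̂(ȳ_st) = Σ W_h² (1 − n_h/N_h) s_h²/n_h, with W_h = N_h/N and N = 6400:
  stratum 1: (2550/6400)²·(1 − 71/2550)·1.71²/71 = 0.0063561
  stratum 2: (1200/6400)²·(1 − 38/1200)·0.80²/38 = 0.000573355
  stratum 3: (2650/6400)²·(1 − 146/2650)·1.54²/146 = 0.00263153
V̂(ȳ_st) = 0.00956099

V̂(ȳ_st) ≈ 0.00956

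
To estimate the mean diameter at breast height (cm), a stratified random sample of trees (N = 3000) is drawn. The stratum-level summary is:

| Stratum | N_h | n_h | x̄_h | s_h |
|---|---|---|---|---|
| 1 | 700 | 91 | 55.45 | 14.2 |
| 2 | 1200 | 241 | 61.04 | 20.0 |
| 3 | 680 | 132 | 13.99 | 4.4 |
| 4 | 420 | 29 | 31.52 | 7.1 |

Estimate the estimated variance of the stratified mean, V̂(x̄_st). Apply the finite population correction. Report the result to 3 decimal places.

V̂(x̄_st) = Σ W_h² (1 − n_h/N_h) s_h²/n_h, with W_h = N_h/N and N = 3000:
  stratum 1: (700/3000)²·(1 − 91/700)·14.2²/91 = 0.104956
  stratum 2: (1200/3000)²·(1 − 241/1200)·20.0²/241 = 0.212227
  stratum 3: (680/3000)²·(1 − 132/680)·4.4²/132 = 0.00607265
  stratum 4: (420/3000)²·(1 − 29/420)·7.1²/29 = 0.0317177
V̂(x̄_st) = 0.354973

V̂(x̄_st) ≈ 0.355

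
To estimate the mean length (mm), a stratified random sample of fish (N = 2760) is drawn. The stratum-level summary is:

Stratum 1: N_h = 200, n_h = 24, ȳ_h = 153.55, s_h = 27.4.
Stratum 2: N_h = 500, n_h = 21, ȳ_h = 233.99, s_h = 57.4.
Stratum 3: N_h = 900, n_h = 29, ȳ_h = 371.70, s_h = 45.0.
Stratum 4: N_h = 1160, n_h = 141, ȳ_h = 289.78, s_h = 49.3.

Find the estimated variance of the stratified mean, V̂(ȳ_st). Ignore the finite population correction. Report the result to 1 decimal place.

V̂(ȳ_st) ≈ 15.8

V̂(ȳ_st) = Σ W_h² s_h²/n_h, with W_h = N_h/N and N = 2760:
  stratum 1: (200/2760)²·27.4²/24 = 0.16426
  stratum 2: (500/2760)²·57.4²/21 = 5.14904
  stratum 3: (900/2760)²·45.0²/29 = 7.42496
  stratum 4: (1160/2760)²·49.3²/141 = 3.0449
V̂(ȳ_st) = 15.7832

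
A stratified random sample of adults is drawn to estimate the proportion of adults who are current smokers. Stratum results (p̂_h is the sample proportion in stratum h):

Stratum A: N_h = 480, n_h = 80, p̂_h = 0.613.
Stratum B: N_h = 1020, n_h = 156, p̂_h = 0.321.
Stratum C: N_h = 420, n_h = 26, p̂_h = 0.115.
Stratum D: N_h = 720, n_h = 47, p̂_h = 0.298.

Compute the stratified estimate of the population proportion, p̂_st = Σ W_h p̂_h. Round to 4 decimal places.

p̂_st ≈ 0.3350

N = 2640; stratum weights W_h = N_h/N.
p̂_st = Σ W_h p̂_h = (480·0.613 + 1020·0.321 + 420·0.115 + 720·0.298)/2640 = 0.33505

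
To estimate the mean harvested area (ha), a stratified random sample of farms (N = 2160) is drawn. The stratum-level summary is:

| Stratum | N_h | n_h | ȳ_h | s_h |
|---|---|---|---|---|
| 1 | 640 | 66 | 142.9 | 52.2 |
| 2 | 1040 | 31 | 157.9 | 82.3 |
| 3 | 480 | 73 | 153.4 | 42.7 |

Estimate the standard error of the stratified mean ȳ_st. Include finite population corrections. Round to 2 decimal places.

V̂(ȳ_st) = Σ W_h² (1 − n_h/N_h) s_h²/n_h, with W_h = N_h/N and N = 2160:
  stratum 1: (640/2160)²·(1 − 66/640)·52.2²/66 = 3.25073
  stratum 2: (1040/2160)²·(1 − 31/1040)·82.3²/31 = 49.1422
  stratum 3: (480/2160)²·(1 − 73/480)·42.7²/73 = 1.04583
V̂(ȳ_st) = 53.4388
SE(ȳ_st) = √53.4388 = 7.31019

SE(ȳ_st) ≈ 7.31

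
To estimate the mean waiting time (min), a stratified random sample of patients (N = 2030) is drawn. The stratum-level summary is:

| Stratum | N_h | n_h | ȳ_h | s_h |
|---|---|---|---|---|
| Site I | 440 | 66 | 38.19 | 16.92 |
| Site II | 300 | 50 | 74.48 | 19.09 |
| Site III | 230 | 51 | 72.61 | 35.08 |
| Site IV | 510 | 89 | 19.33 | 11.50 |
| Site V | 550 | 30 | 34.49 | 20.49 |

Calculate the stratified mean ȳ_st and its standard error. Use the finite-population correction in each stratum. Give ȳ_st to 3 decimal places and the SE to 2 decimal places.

ȳ_st ≈ 41.712, SE ≈ 1.26

ȳ_st = Σ W_h ȳ_h = (440·38.19 + 300·74.48 + 230·72.61 + 510·19.33 + 550·34.49)/2030 = 41.71217
V̂(ȳ_st) = Σ W_h² (1 − n_h/N_h) s_h²/n_h, with W_h = N_h/N and N = 2030:
  stratum Site I: (440/2030)²·(1 − 66/440)·16.92²/66 = 0.173216
  stratum Site II: (300/2030)²·(1 − 50/300)·19.09²/50 = 0.132651
  stratum Site III: (230/2030)²·(1 − 51/230)·35.08²/51 = 0.241067
  stratum Site IV: (510/2030)²·(1 − 89/510)·11.50²/89 = 0.0774223
  stratum Site V: (550/2030)²·(1 − 30/550)·20.49²/30 = 0.971262
V̂(ȳ_st) = 1.59562
SE(ȳ_st) = √1.59562 = 1.26318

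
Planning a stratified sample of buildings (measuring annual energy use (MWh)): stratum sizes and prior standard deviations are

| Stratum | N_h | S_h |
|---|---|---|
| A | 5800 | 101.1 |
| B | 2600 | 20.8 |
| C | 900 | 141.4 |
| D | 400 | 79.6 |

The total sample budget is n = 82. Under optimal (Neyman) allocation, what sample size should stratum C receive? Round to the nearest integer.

13

Neyman allocation: n_h = n · N_h S_h / Σ N_i S_i, with n = 82.
  stratum A: N_h·S_h = 5800·101.1 = 586380.00
  stratum B: N_h·S_h = 2600·20.8 = 54080.00
  stratum C: N_h·S_h = 900·141.4 = 127260.00
  stratum D: N_h·S_h = 400·79.6 = 31840.00
Σ N_h S_h = 799560.00
n for stratum C = 82·127260.00/799560.00 = 13.051 → 13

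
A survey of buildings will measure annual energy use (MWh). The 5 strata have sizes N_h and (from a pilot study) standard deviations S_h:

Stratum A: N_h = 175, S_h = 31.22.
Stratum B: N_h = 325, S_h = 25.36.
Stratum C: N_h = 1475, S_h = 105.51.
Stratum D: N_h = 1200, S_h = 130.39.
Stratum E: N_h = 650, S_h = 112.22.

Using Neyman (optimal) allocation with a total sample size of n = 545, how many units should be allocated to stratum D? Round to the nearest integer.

214

Neyman allocation: n_h = n · N_h S_h / Σ N_i S_i, with n = 545.
  stratum A: N_h·S_h = 175·31.22 = 5463.50
  stratum B: N_h·S_h = 325·25.36 = 8242.00
  stratum C: N_h·S_h = 1475·105.51 = 155627.25
  stratum D: N_h·S_h = 1200·130.39 = 156468.00
  stratum E: N_h·S_h = 650·112.22 = 72943.00
Σ N_h S_h = 398743.75
n for stratum D = 545·156468.00/398743.75 = 213.859 → 214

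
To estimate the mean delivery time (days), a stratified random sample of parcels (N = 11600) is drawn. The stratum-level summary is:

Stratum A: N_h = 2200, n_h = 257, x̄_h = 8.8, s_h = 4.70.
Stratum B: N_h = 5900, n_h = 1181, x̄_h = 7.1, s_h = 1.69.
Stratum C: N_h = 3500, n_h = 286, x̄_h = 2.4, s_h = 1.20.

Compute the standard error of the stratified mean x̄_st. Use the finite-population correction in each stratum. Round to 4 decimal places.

V̂(x̄_st) = Σ W_h² (1 − n_h/N_h) s_h²/n_h, with W_h = N_h/N and N = 11600:
  stratum A: (2200/11600)²·(1 − 257/2200)·4.70²/257 = 0.0027305
  stratum B: (5900/11600)²·(1 − 1181/5900)·1.69²/1181 = 0.000500391
  stratum C: (3500/11600)²·(1 − 286/3500)·1.20²/286 = 0.000420915
V̂(x̄_st) = 0.00365181
SE(x̄_st) = √0.00365181 = 0.0604302

SE(x̄_st) ≈ 0.0604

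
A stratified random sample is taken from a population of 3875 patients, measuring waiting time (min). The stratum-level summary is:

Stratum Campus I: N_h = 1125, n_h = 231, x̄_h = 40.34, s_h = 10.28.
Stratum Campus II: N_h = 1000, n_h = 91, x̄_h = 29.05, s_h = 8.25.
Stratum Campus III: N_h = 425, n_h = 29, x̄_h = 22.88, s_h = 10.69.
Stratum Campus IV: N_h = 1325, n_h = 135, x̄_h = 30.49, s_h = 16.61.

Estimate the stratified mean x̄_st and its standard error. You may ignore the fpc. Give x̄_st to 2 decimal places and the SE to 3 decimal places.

x̄_st = Σ W_h x̄_h = (1125·40.34 + 1000·29.05 + 425·22.88 + 1325·30.49)/3875 = 32.14342
V̂(x̄_st) = Σ W_h² s_h²/n_h, with W_h = N_h/N and N = 3875:
  stratum Campus I: (1125/3875)²·10.28²/231 = 0.0385599
  stratum Campus II: (1000/3875)²·8.25²/91 = 0.0498108
  stratum Campus III: (425/3875)²·10.69²/29 = 0.0474015
  stratum Campus IV: (1325/3875)²·16.61²/135 = 0.238943
V̂(x̄_st) = 0.374715
SE(x̄_st) = √0.374715 = 0.61214

x̄_st ≈ 32.14, SE ≈ 0.612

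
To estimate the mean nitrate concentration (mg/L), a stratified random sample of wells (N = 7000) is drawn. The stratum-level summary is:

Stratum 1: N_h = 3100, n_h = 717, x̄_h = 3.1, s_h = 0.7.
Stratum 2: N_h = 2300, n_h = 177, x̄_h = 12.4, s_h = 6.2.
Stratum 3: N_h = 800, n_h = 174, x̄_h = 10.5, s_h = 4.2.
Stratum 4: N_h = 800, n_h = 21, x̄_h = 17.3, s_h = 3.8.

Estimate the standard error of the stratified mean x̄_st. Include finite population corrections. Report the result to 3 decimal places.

SE(x̄_st) ≈ 0.178

V̂(x̄_st) = Σ W_h² (1 − n_h/N_h) s_h²/n_h, with W_h = N_h/N and N = 7000:
  stratum 1: (3100/7000)²·(1 − 717/3100)·0.7²/717 = 0.000103031
  stratum 2: (2300/7000)²·(1 − 177/2300)·6.2²/177 = 0.0216417
  stratum 3: (800/7000)²·(1 − 174/800)·4.2²/174 = 0.00103614
  stratum 4: (800/7000)²·(1 − 21/800)·3.8²/21 = 0.00874539
V̂(x̄_st) = 0.0315263
SE(x̄_st) = √0.0315263 = 0.177556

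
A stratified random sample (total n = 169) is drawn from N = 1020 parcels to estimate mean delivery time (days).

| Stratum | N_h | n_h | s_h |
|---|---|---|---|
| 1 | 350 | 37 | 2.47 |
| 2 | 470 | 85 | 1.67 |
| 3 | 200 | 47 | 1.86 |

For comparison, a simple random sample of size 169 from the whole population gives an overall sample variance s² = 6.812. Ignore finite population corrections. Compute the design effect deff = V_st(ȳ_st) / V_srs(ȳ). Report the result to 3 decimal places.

deff ≈ 0.725

V̂(ȳ_st) = Σ W_h² s_h²/n_h, with W_h = N_h/N and N = 1020:
  stratum 1: (350/1020)²·2.47²/37 = 0.0194146
  stratum 2: (470/1020)²·1.67²/85 = 0.00696642
  stratum 3: (200/1020)²·1.86²/47 = 0.00283001
V_st = 0.029211
V_srs = s²/n = 6.812/169 = 0.0403077
deff = V_st / V_srs = 0.029211/0.0403077 = 0.7247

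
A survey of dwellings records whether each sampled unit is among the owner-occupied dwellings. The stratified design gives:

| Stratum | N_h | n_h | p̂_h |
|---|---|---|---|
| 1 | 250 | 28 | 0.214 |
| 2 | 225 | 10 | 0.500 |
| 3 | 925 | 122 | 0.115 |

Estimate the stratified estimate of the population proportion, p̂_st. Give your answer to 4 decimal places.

N = 1400; stratum weights W_h = N_h/N.
p̂_st = Σ W_h p̂_h = (250·0.214 + 225·0.500 + 925·0.115)/1400 = 0.19455

p̂_st ≈ 0.1946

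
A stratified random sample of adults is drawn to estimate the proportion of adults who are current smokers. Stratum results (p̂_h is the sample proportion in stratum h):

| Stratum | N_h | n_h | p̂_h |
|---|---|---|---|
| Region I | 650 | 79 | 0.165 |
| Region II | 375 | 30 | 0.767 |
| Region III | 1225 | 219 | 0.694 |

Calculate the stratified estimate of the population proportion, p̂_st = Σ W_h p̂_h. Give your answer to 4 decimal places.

p̂_st ≈ 0.5533

N = 2250; stratum weights W_h = N_h/N.
p̂_st = Σ W_h p̂_h = (650·0.165 + 375·0.767 + 1225·0.694)/2250 = 0.55334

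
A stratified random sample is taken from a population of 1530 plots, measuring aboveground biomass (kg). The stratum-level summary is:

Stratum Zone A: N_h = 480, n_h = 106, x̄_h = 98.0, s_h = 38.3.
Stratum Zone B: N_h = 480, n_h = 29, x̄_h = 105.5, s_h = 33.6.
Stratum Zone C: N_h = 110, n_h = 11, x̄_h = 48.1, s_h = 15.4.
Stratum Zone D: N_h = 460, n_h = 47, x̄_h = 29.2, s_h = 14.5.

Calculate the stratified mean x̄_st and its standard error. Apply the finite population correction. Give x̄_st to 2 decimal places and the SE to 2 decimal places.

x̄_st = Σ W_h x̄_h = (480·98.0 + 480·105.5 + 110·48.1 + 460·29.2)/1530 = 76.08039
V̂(x̄_st) = Σ W_h² (1 − n_h/N_h) s_h²/n_h, with W_h = N_h/N and N = 1530:
  stratum Zone A: (480/1530)²·(1 − 106/480)·38.3²/106 = 1.06126
  stratum Zone B: (480/1530)²·(1 − 29/480)·33.6²/29 = 3.60011
  stratum Zone C: (110/1530)²·(1 − 11/110)·15.4²/11 = 0.100298
  stratum Zone D: (460/1530)²·(1 − 47/460)·14.5²/47 = 0.363047
V̂(x̄_st) = 5.12471
SE(x̄_st) = √5.12471 = 2.26378

x̄_st ≈ 76.08, SE ≈ 2.26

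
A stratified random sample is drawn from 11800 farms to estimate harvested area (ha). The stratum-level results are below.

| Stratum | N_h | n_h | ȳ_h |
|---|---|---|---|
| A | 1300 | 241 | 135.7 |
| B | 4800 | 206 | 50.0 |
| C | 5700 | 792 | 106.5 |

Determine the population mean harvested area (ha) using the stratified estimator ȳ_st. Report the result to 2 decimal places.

N = Σ N_h = 11800. Stratum weights W_h = N_h/N.
ȳ_st = (1300·135.7 + 4800·50.0 + 5700·106.5) / 11800 = 86.7339

ȳ_st ≈ 86.73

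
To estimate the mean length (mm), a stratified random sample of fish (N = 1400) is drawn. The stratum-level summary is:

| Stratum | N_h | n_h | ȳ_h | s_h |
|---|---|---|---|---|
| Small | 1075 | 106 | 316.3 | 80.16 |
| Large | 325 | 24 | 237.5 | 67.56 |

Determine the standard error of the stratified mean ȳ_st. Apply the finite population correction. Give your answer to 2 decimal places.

V̂(ȳ_st) = Σ W_h² (1 − n_h/N_h) s_h²/n_h, with W_h = N_h/N and N = 1400:
  stratum Small: (1075/1400)²·(1 − 106/1075)·80.16²/106 = 32.217
  stratum Large: (325/1400)²·(1 − 24/325)·67.56²/24 = 9.49209
V̂(ȳ_st) = 41.7091
SE(ȳ_st) = √41.7091 = 6.45826

SE(ȳ_st) ≈ 6.46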